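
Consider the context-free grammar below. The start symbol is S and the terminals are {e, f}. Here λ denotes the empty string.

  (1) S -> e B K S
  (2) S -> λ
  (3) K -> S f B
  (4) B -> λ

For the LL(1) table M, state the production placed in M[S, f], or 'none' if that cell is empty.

FIRST(S): from S->e B K S we get {e}; from S->λ we get {λ}. So FIRST(S) = {λ, e}.
FIRST(B): from B->λ we get {λ}. So FIRST(B) = {λ}.
FIRST(K): from K->S f B we get {e, f}. So FIRST(K) = {e, f}.
FOLLOW(S) includes $ since S is the start symbol.
FOLLOW(S): in S->e B K S, the suffix after S is empty (adds nothing new); in K->S f B, S is followed by f B with FIRST {f}. Thus FOLLOW(S) = {$, f}.
For S -> e B K S: FIRST(e B K S) = {e}, so it goes in M[S, t] for t ∈ {e}.
For S -> λ: FIRST(λ) = {λ}, so it goes in M[S, t] for t ∈ {}; since λ ∈ FIRST, also for every t ∈ FOLLOW(S) = {$, f}.

S -> λ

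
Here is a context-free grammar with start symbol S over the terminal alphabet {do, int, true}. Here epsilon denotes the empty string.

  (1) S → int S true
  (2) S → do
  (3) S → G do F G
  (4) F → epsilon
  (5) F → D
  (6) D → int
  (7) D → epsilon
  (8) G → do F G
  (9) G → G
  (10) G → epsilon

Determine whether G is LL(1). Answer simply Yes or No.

FIRST(S) = {do, int}
FIRST(F) = {epsilon, int}
FIRST(D) = {epsilon, int}
FIRST(G) = {epsilon, do}
FOLLOW(S) = {$, true}
FOLLOW(F) = {$, do, true}
FOLLOW(D) = {$, do, true}
FOLLOW(G) = {$, do, true}
Cell M[F, $] receives both F → epsilon and F → D — the grammar is not LL(1).

No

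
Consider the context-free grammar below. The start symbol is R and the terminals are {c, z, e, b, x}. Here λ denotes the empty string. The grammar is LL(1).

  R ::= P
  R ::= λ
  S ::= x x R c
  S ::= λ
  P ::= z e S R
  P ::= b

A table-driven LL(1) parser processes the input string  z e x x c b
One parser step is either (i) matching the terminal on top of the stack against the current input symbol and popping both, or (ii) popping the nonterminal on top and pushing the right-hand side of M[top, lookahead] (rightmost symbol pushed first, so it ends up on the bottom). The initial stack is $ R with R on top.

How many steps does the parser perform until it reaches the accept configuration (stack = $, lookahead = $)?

      Stack        Input          Action
   1  $ R          z e x x c b $  expand R ::= P
   2  $ P          z e x x c b $  expand P ::= z e S R
   3  $ R S e z    z e x x c b $  match z
   4  $ R S e      e x x c b $    match e
   5  $ R S        x x c b $      expand S ::= x x R c
   6  $ R c R x x  x x c b $      match x
   7  $ R c R x    x c b $        match x
   8  $ R c R      c b $          expand R ::= λ
   9  $ R c        c b $          match c
  10  $ R          b $            expand R ::= P
  11  $ P          b $            expand P ::= b
  12  $ b          b $            match b
Accept reached after 12 steps.

12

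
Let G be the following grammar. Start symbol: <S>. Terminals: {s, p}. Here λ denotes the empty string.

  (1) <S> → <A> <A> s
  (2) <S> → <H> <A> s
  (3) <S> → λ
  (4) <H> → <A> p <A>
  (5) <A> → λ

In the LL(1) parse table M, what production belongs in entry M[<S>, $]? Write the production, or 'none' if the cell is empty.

FIRST(<A>): from <A>→λ we get {λ}. So FIRST(<A>) = {λ}.
FIRST(<H>): from <H>→<A> p <A> we get {p}. So FIRST(<H>) = {p}.
FIRST(<S>): from <S>→<A> <A> s we get {s}; from <S>→<H> <A> s we get {p}; from <S>→λ we get {λ}. So FIRST(<S>) = {λ, p, s}.
FOLLOW(<S>) includes $ since <S> is the start symbol.
FOLLOW(<S>): <S> appears on no right-hand side. Thus FOLLOW(<S>) = {$}.
For <S> → <A> <A> s: FIRST(<A> <A> s) = {s}, so it goes in M[<S>, t] for t ∈ {s}.
For <S> → <H> <A> s: FIRST(<H> <A> s) = {p}, so it goes in M[<S>, t] for t ∈ {p}.
For <S> → λ: FIRST(λ) = {λ}, so it goes in M[<S>, t] for t ∈ {}; since λ ∈ FIRST, also for every t ∈ FOLLOW(<S>) = {$}.

<S> → λ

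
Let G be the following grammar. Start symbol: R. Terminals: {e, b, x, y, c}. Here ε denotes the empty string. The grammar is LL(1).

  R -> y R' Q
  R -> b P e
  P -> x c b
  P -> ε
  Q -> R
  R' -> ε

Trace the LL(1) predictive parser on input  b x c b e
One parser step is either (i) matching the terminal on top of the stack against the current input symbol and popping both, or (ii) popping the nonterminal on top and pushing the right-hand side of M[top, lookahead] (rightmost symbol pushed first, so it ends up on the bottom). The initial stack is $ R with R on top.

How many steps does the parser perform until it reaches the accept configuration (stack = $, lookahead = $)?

7

step 1: stack=$ R  input=b x c b e $  — expand R -> b P e
step 2: stack=$ e P b  input=b x c b e $  — match b
step 3: stack=$ e P  input=x c b e $  — expand P -> x c b
step 4: stack=$ e b c x  input=x c b e $  — match x
step 5: stack=$ e b c  input=c b e $  — match c
step 6: stack=$ e b  input=b e $  — match b
step 7: stack=$ e  input=e $  — match e
Accept reached after 7 steps.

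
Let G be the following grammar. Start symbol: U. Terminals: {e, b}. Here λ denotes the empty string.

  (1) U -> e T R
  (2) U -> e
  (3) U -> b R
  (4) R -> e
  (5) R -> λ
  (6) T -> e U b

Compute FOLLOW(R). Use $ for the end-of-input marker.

{$, b}

FIRST(U): from U->e T R we get {e}; from U->e we get {e}; from U->b R we get {b}. So FIRST(U) = {b, e}.
FIRST(R): from R->e we get {e}; from R->λ we get {λ}. So FIRST(R) = {λ, e}.
FIRST(T): from T->e U b we get {e}. So FIRST(T) = {e}.
FOLLOW(U) includes $ since U is the start symbol.
FOLLOW(U): in T->e U b, U is followed by b with FIRST {b}. Thus FOLLOW(U) = {$, b}.
FOLLOW(R): in U->e T R, the suffix after R is empty, so FOLLOW(R) ⊇ FOLLOW(U) = {$, b}; in U->b R, the suffix after R is empty, so FOLLOW(R) ⊇ FOLLOW(U) = {$, b}. Thus FOLLOW(R) = {$, b}.
FOLLOW(T): in U->e T R, T is followed by R with FIRST {λ, e}; in U->e T R, the suffix after T is nullable, so FOLLOW(T) ⊇ FOLLOW(U) = {$, b}. Thus FOLLOW(T) = {$, b, e}.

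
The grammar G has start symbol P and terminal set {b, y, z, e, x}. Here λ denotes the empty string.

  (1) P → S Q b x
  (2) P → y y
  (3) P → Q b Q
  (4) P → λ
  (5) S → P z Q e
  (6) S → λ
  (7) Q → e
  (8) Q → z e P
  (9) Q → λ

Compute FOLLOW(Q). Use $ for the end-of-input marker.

FIRST(Q) = {λ, e, z}
FIRST(P) = {λ, b, e, y, z}  (via S Q b x, Q b Q)
FIRST(S) = {λ, b, e, y, z}  (via P z Q e)
FOLLOW(P) includes $ since P is the start symbol.
FOLLOW(S): in P→S Q b x, S is followed by Q b x with FIRST {b, e, z}. Thus FOLLOW(S) = {b, e, z}.
FOLLOW(P): in S→P z Q e, P is followed by z Q e with FIRST {z}; in Q→z e P, the suffix after P is empty, so FOLLOW(P) ⊇ FOLLOW(Q) = {$, b, e, z}. Thus FOLLOW(P) = {$, b, e, z}.
FOLLOW(Q): in P→S Q b x, Q is followed by b x with FIRST {b}; in P→Q b Q (occurrence 1), Q is followed by b Q with FIRST {b}; in P→Q b Q (occurrence 2), the suffix after Q is empty, so FOLLOW(Q) ⊇ FOLLOW(P) = {$, b, e, z}; in S→P z Q e, Q is followed by e with FIRST {e}. Thus FOLLOW(Q) = {$, b, e, z}.

{$, b, e, z}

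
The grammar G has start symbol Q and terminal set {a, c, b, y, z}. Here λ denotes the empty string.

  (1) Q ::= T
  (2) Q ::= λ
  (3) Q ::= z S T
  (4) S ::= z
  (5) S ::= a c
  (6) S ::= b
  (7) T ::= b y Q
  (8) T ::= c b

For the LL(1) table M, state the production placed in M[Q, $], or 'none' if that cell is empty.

Q ::= λ

FIRST(S) = {a, b, z}
FIRST(T) = {b, c}
FIRST(Q) = {λ, b, c, z}  (via T)
FOLLOW(Q) includes $ since Q is the start symbol.
FOLLOW(Q): in T::=b y Q, the suffix after Q is empty, so FOLLOW(Q) ⊇ FOLLOW(T) = {$}. Thus FOLLOW(Q) = {$}.
FOLLOW(T): in Q::=T, the suffix after T is empty, so FOLLOW(T) ⊇ FOLLOW(Q) = {$}; in Q::=z S T, the suffix after T is empty, so FOLLOW(T) ⊇ FOLLOW(Q) = {$}. Thus FOLLOW(T) = {$}.
For Q ::= T: FIRST(T) = {b, c}, so it goes in M[Q, t] for t ∈ {b, c}.
For Q ::= λ: FIRST(λ) = {λ}, so it goes in M[Q, t] for t ∈ {}; since λ ∈ FIRST, also for every t ∈ FOLLOW(Q) = {$}.
For Q ::= z S T: FIRST(z S T) = {z}, so it goes in M[Q, t] for t ∈ {z}.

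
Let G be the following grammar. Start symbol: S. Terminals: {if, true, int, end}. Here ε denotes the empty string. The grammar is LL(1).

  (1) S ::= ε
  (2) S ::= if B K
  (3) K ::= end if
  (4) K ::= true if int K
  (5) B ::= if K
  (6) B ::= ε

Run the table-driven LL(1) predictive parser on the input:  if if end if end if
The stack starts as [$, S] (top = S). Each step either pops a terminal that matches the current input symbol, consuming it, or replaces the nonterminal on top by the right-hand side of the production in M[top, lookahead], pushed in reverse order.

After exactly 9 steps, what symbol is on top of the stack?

     Stack       Input                  Action
  1  $ S         if if end if end if $  expand S ::= if B K
  2  $ K B if    if if end if end if $  match if
  3  $ K B       if end if end if $     expand B ::= if K
  4  $ K K if    if end if end if $     match if
  5  $ K K       end if end if $        expand K ::= end if
  6  $ K if end  end if end if $        match end
  7  $ K if      if end if $            match if
  8  $ K         end if $               expand K ::= end if
  9  $ if end    end if $               match end
Stack after step 9: $ if (top = if).

if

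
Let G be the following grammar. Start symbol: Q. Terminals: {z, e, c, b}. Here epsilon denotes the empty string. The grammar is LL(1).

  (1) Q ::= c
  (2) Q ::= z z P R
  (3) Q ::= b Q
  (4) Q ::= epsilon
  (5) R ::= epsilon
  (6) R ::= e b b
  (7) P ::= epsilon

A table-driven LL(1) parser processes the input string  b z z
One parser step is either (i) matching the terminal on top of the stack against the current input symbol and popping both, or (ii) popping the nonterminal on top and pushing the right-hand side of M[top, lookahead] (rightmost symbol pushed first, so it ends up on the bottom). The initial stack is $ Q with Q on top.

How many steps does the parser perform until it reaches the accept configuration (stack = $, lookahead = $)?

7

step 1: stack=$ Q  input=b z z $  — expand Q ::= b Q
step 2: stack=$ Q b  input=b z z $  — match b
step 3: stack=$ Q  input=z z $  — expand Q ::= z z P R
step 4: stack=$ R P z z  input=z z $  — match z
step 5: stack=$ R P z  input=z $  — match z
step 6: stack=$ R P  input=$  — expand P ::= epsilon
step 7: stack=$ R  input=$  — expand R ::= epsilon
Accept reached after 7 steps.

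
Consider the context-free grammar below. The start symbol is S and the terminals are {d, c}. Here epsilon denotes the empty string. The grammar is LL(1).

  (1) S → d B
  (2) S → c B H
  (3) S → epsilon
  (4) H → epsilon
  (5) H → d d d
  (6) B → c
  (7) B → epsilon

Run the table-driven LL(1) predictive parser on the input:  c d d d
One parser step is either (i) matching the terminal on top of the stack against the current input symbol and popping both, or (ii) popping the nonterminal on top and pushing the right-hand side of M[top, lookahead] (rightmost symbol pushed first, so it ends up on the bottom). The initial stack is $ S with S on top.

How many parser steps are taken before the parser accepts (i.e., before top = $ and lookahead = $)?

7

step 1: stack=$ S  input=c d d d $  — expand S → c B H
step 2: stack=$ H B c  input=c d d d $  — match c
step 3: stack=$ H B  input=d d d $  — expand B → epsilon
step 4: stack=$ H  input=d d d $  — expand H → d d d
step 5: stack=$ d d d  input=d d d $  — match d
step 6: stack=$ d d  input=d d $  — match d
step 7: stack=$ d  input=d $  — match d
Accept reached after 7 steps.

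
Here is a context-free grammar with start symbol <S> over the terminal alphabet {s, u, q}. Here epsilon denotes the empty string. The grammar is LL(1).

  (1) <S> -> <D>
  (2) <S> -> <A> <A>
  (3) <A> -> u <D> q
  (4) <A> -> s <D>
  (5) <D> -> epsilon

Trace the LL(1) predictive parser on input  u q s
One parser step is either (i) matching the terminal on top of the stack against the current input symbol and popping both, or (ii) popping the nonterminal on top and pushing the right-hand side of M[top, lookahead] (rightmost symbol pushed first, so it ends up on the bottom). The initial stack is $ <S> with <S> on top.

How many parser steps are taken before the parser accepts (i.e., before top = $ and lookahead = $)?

     Stack          Input    Action
  1  $ <S>          u q s $  expand <S> -> <A> <A>
  2  $ <A> <A>      u q s $  expand <A> -> u <D> q
  3  $ <A> q <D> u  u q s $  match u
  4  $ <A> q <D>    q s $    expand <D> -> epsilon
  5  $ <A> q        q s $    match q
  6  $ <A>          s $      expand <A> -> s <D>
  7  $ <D> s        s $      match s
  8  $ <D>          $        expand <D> -> epsilon
Accept reached after 8 steps.

8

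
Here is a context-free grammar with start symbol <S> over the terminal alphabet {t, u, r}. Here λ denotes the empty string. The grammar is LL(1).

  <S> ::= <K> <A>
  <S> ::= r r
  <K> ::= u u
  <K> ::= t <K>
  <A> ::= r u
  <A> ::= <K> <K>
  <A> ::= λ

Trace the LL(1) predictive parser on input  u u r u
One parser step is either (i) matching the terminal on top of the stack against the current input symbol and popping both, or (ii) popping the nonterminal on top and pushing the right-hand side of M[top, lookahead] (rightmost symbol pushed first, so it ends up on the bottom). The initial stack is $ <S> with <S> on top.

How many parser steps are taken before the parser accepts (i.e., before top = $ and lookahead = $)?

     Stack      Input      Action
  1  $ <S>      u u r u $  expand <S> ::= <K> <A>
  2  $ <A> <K>  u u r u $  expand <K> ::= u u
  3  $ <A> u u  u u r u $  match u
  4  $ <A> u    u r u $    match u
  5  $ <A>      r u $      expand <A> ::= r u
  6  $ u r      r u $      match r
  7  $ u        u $        match u
Accept reached after 7 steps.

7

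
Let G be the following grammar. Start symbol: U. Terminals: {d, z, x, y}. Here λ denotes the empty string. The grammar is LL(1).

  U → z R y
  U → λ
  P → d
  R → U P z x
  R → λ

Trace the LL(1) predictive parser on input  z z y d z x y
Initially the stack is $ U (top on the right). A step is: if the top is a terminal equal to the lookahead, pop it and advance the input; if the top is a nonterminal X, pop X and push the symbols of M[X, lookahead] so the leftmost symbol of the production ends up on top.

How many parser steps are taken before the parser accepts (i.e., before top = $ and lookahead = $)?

      Stack            Input            Action
   1  $ U              z z y d z x y $  expand U → z R y
   2  $ y R z          z z y d z x y $  match z
   3  $ y R            z y d z x y $    expand R → U P z x
   4  $ y x z P U      z y d z x y $    expand U → z R y
   5  $ y x z P y R z  z y d z x y $    match z
   6  $ y x z P y R    y d z x y $      expand R → λ
   7  $ y x z P y      y d z x y $      match y
   8  $ y x z P        d z x y $        expand P → d
   9  $ y x z d        d z x y $        match d
  10  $ y x z          z x y $          match z
  11  $ y x            x y $            match x
  12  $ y              y $              match y
Accept reached after 12 steps.

12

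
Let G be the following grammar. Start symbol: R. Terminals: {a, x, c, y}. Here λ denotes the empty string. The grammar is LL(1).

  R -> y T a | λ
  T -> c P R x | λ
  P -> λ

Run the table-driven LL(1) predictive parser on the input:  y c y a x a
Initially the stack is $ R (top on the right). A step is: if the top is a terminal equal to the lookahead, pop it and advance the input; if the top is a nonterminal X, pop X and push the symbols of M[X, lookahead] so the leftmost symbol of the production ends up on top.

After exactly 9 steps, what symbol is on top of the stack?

step 1: stack=$ R  input=y c y a x a $  — expand R -> y T a
step 2: stack=$ a T y  input=y c y a x a $  — match y
step 3: stack=$ a T  input=c y a x a $  — expand T -> c P R x
step 4: stack=$ a x R P c  input=c y a x a $  — match c
step 5: stack=$ a x R P  input=y a x a $  — expand P -> λ
step 6: stack=$ a x R  input=y a x a $  — expand R -> y T a
step 7: stack=$ a x a T y  input=y a x a $  — match y
step 8: stack=$ a x a T  input=a x a $  — expand T -> λ
step 9: stack=$ a x a  input=a x a $  — match a
Stack after step 9: $ a x (top = x).

x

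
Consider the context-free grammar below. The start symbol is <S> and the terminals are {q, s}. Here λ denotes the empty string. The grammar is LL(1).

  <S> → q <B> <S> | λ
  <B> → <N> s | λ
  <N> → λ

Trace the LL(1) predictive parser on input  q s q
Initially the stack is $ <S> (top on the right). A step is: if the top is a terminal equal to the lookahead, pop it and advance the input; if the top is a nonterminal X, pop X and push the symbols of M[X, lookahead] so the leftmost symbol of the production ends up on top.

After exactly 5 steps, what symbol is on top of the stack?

<S>

step 1: stack=$ <S>  input=q s q $  — expand <S> → q <B> <S>
step 2: stack=$ <S> <B> q  input=q s q $  — match q
step 3: stack=$ <S> <B>  input=s q $  — expand <B> → <N> s
step 4: stack=$ <S> s <N>  input=s q $  — expand <N> → λ
step 5: stack=$ <S> s  input=s q $  — match s
Stack after step 5: $ <S> (top = <S>).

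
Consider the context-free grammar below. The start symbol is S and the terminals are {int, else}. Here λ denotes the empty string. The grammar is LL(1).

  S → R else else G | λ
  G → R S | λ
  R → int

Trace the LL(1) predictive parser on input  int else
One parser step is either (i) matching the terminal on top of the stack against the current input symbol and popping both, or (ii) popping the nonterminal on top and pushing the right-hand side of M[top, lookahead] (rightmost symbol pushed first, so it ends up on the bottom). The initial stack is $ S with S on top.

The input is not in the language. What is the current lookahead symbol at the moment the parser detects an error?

$

     Stack              Input       Action
  1  $ S                int else $  expand S → R else else G
  2  $ G else else R    int else $  expand R → int
  3  $ G else else int  int else $  match int
  4  $ G else else      else $      match else
  5  $ G else           $           error: top is terminal else but lookahead is $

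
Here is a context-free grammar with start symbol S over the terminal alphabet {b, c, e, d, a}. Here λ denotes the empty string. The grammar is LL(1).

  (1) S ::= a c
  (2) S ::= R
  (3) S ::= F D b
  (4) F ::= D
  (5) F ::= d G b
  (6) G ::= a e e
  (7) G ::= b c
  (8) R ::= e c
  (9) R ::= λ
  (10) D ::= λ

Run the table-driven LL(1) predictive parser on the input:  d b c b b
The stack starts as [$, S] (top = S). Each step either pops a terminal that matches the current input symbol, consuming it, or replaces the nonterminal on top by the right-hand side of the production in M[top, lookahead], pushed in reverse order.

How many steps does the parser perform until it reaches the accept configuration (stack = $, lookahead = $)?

9

step 1: stack=$ S  input=d b c b b $  — expand S ::= F D b
step 2: stack=$ b D F  input=d b c b b $  — expand F ::= d G b
step 3: stack=$ b D b G d  input=d b c b b $  — match d
step 4: stack=$ b D b G  input=b c b b $  — expand G ::= b c
step 5: stack=$ b D b c b  input=b c b b $  — match b
step 6: stack=$ b D b c  input=c b b $  — match c
step 7: stack=$ b D b  input=b b $  — match b
step 8: stack=$ b D  input=b $  — expand D ::= λ
step 9: stack=$ b  input=b $  — match b
Accept reached after 9 steps.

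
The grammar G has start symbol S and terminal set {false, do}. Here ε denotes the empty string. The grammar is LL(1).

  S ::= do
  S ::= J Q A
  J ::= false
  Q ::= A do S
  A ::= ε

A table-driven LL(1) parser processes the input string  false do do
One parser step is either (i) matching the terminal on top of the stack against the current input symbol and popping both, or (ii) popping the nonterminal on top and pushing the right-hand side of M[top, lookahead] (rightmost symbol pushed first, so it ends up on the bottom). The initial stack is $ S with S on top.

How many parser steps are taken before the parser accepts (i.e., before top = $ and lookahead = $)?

9

     Stack        Input          Action
  1  $ S          false do do $  expand S ::= J Q A
  2  $ A Q J      false do do $  expand J ::= false
  3  $ A Q false  false do do $  match false
  4  $ A Q        do do $        expand Q ::= A do S
  5  $ A S do A   do do $        expand A ::= ε
  6  $ A S do     do do $        match do
  7  $ A S        do $           expand S ::= do
  8  $ A do       do $           match do
  9  $ A          $              expand A ::= ε
Accept reached after 9 steps.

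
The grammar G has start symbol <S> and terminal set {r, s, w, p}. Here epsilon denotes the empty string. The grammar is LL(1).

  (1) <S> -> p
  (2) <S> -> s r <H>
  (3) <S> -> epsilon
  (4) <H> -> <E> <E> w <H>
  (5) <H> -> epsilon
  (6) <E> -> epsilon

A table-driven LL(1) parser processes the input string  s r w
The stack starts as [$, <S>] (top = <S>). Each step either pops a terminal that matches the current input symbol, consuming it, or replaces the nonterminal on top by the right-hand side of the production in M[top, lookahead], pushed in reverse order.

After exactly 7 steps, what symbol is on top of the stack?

<H>

     Stack            Input    Action
  1  $ <S>            s r w $  expand <S> -> s r <H>
  2  $ <H> r s        s r w $  match s
  3  $ <H> r          r w $    match r
  4  $ <H>            w $      expand <H> -> <E> <E> w <H>
  5  $ <H> w <E> <E>  w $      expand <E> -> epsilon
  6  $ <H> w <E>      w $      expand <E> -> epsilon
  7  $ <H> w          w $      match w
Stack after step 7: $ <H> (top = <H>).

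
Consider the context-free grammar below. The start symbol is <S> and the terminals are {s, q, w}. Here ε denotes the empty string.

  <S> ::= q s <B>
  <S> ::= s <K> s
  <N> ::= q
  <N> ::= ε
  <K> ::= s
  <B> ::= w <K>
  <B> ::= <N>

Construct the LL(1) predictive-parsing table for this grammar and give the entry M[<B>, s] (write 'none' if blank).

FIRST(<S>) = {q, s}
FIRST(<N>) = {ε, q}
FIRST(<K>) = {s}
FIRST(<B>) = {ε, q, w}  (via <N>)
FOLLOW(<S>) includes $ since <S> is the start symbol.
FOLLOW(<S>): <S> appears on no right-hand side. Thus FOLLOW(<S>) = {$}.
FOLLOW(<B>): in <S>::=q s <B>, the suffix after <B> is empty, so FOLLOW(<B>) ⊇ FOLLOW(<S>) = {$}. Thus FOLLOW(<B>) = {$}.
For <B> ::= w <K>: FIRST(w <K>) = {w}, so it goes in M[<B>, t] for t ∈ {w}.
For <B> ::= <N>: FIRST(<N>) = {ε, q}, so it goes in M[<B>, t] for t ∈ {q}; since ε ∈ FIRST, also for every t ∈ FOLLOW(<B>) = {$}.
None of these place a production in M[<B>, s].

none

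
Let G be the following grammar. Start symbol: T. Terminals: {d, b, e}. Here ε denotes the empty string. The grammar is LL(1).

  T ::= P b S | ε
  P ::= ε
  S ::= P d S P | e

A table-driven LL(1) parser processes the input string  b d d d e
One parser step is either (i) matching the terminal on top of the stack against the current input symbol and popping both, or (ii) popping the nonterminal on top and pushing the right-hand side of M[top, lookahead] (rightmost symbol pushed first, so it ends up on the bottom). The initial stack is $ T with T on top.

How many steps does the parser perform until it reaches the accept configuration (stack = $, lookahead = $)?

17

      Stack          Input        Action
   1  $ T            b d d d e $  expand T ::= P b S
   2  $ S b P        b d d d e $  expand P ::= ε
   3  $ S b          b d d d e $  match b
   4  $ S            d d d e $    expand S ::= P d S P
   5  $ P S d P      d d d e $    expand P ::= ε
   6  $ P S d        d d d e $    match d
   7  $ P S          d d e $      expand S ::= P d S P
   8  $ P P S d P    d d e $      expand P ::= ε
   9  $ P P S d      d d e $      match d
  10  $ P P S        d e $        expand S ::= P d S P
  11  $ P P P S d P  d e $        expand P ::= ε
  12  $ P P P S d    d e $        match d
  13  $ P P P S      e $          expand S ::= e
  14  $ P P P e      e $          match e
  15  $ P P P        $            expand P ::= ε
  16  $ P P          $            expand P ::= ε
  17  $ P            $            expand P ::= ε
Accept reached after 17 steps.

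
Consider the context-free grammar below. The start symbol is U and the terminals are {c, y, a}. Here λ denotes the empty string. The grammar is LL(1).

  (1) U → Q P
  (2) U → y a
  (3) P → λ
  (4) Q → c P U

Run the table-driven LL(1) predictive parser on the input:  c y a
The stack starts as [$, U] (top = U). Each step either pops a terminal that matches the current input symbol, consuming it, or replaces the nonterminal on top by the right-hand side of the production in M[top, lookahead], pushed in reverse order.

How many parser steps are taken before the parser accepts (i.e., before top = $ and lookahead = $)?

     Stack      Input    Action
  1  $ U        c y a $  expand U → Q P
  2  $ P Q      c y a $  expand Q → c P U
  3  $ P U P c  c y a $  match c
  4  $ P U P    y a $    expand P → λ
  5  $ P U      y a $    expand U → y a
  6  $ P a y    y a $    match y
  7  $ P a      a $      match a
  8  $ P        $        expand P → λ
Accept reached after 8 steps.

8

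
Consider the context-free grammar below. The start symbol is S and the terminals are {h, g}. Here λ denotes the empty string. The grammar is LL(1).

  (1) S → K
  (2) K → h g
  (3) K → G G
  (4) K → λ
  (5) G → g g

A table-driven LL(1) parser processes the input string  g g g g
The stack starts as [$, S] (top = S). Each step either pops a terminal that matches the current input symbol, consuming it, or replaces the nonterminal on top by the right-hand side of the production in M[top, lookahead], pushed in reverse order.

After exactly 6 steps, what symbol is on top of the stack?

     Stack    Input      Action
  1  $ S      g g g g $  expand S → K
  2  $ K      g g g g $  expand K → G G
  3  $ G G    g g g g $  expand G → g g
  4  $ G g g  g g g g $  match g
  5  $ G g    g g g $    match g
  6  $ G      g g $      expand G → g g
Stack after step 6: $ g g (top = g).

g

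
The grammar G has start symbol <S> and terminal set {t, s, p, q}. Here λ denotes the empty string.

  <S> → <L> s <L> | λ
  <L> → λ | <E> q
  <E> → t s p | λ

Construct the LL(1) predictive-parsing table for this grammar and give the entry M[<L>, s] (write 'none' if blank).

<L> → λ

FIRST(<E>) = {λ, t}
FIRST(<L>) = {λ, q, t}  (via <E> q)
FIRST(<S>) = {λ, q, s, t}  (via <L> s <L>)
FOLLOW(<S>) includes $ since <S> is the start symbol.
FOLLOW(<S>): <S> appears on no right-hand side. Thus FOLLOW(<S>) = {$}.
FOLLOW(<L>): in <S>→<L> s <L> (occurrence 1), <L> is followed by s <L> with FIRST {s}; in <S>→<L> s <L> (occurrence 2), the suffix after <L> is empty, so FOLLOW(<L>) ⊇ FOLLOW(<S>) = {$}. Thus FOLLOW(<L>) = {$, s}.
For <L> → λ: FIRST(λ) = {λ}, so it goes in M[<L>, t] for t ∈ {}; since λ ∈ FIRST, also for every t ∈ FOLLOW(<L>) = {$, s}.
For <L> → <E> q: FIRST(<E> q) = {q, t}, so it goes in M[<L>, t] for t ∈ {q, t}.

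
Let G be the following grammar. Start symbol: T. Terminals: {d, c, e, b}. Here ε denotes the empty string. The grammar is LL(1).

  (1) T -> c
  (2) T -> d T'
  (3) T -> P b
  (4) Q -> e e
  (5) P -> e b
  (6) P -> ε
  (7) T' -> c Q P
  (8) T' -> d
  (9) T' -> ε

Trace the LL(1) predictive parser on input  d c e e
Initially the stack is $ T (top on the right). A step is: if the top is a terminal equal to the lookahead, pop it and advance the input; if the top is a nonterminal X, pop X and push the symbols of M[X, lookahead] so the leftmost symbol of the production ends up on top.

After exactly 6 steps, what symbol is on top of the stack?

e

step 1: stack=$ T  input=d c e e $  — expand T -> d T'
step 2: stack=$ T' d  input=d c e e $  — match d
step 3: stack=$ T'  input=c e e $  — expand T' -> c Q P
step 4: stack=$ P Q c  input=c e e $  — match c
step 5: stack=$ P Q  input=e e $  — expand Q -> e e
step 6: stack=$ P e e  input=e e $  — match e
Stack after step 6: $ P e (top = e).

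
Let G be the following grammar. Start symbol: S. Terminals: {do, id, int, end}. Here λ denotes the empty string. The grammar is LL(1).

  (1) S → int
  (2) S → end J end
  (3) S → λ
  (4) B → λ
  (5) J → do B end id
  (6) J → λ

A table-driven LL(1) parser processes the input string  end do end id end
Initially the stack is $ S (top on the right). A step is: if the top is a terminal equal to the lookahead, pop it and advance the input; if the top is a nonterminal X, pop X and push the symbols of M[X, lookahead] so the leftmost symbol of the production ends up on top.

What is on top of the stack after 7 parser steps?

     Stack              Input                Action
  1  $ S                end do end id end $  expand S → end J end
  2  $ end J end        end do end id end $  match end
  3  $ end J            do end id end $      expand J → do B end id
  4  $ end id end B do  do end id end $      match do
  5  $ end id end B     end id end $         expand B → λ
  6  $ end id end       end id end $         match end
  7  $ end id           id end $             match id
Stack after step 7: $ end (top = end).

end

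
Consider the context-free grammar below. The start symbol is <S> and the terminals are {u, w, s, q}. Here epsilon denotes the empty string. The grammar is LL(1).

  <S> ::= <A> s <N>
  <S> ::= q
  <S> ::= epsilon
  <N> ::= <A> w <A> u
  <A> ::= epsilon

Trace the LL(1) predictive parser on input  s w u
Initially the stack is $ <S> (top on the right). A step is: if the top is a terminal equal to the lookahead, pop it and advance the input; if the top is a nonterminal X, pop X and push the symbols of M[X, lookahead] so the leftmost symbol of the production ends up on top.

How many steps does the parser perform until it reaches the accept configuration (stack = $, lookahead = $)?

8

step 1: stack=$ <S>  input=s w u $  — expand <S> ::= <A> s <N>
step 2: stack=$ <N> s <A>  input=s w u $  — expand <A> ::= epsilon
step 3: stack=$ <N> s  input=s w u $  — match s
step 4: stack=$ <N>  input=w u $  — expand <N> ::= <A> w <A> u
step 5: stack=$ u <A> w <A>  input=w u $  — expand <A> ::= epsilon
step 6: stack=$ u <A> w  input=w u $  — match w
step 7: stack=$ u <A>  input=u $  — expand <A> ::= epsilon
step 8: stack=$ u  input=u $  — match u
Accept reached after 8 steps.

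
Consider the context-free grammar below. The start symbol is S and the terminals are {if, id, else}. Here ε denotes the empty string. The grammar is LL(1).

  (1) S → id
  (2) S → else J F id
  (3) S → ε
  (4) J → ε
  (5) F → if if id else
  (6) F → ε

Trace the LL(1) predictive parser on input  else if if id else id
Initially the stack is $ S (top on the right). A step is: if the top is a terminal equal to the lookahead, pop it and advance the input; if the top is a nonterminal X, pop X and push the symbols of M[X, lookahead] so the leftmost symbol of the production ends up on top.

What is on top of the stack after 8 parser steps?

     Stack               Input                    Action
  1  $ S                 else if if id else id $  expand S → else J F id
  2  $ id F J else       else if if id else id $  match else
  3  $ id F J            if if id else id $       expand J → ε
  4  $ id F              if if id else id $       expand F → if if id else
  5  $ id else id if if  if if id else id $       match if
  6  $ id else id if     if id else id $          match if
  7  $ id else id        id else id $             match id
  8  $ id else           else id $                match else
Stack after step 8: $ id (top = id).

id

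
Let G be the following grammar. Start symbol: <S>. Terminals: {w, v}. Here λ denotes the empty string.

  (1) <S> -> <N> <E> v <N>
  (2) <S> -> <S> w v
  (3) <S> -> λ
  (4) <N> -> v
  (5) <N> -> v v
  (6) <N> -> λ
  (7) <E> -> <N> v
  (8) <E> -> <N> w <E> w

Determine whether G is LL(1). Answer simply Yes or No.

No

FIRST(<S>) = {λ, v, w}
FIRST(<N>) = {λ, v}
FIRST(<E>) = {v, w}
FOLLOW(<S>) = {$, w}
FOLLOW(<N>) = {$, v, w}
FOLLOW(<E>) = {v, w}
Cell M[<E>, v] receives both <E> -> <N> v and <E> -> <N> w <E> w — the grammar is not LL(1).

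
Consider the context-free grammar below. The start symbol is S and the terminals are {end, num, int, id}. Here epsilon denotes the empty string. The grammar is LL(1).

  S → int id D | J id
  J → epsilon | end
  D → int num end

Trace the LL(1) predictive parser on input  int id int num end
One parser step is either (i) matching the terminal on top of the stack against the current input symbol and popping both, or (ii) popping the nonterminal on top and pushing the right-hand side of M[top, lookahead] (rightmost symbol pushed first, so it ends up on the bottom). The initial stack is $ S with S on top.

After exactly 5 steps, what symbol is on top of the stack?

step 1: stack=$ S  input=int id int num end $  — expand S → int id D
step 2: stack=$ D id int  input=int id int num end $  — match int
step 3: stack=$ D id  input=id int num end $  — match id
step 4: stack=$ D  input=int num end $  — expand D → int num end
step 5: stack=$ end num int  input=int num end $  — match int
Stack after step 5: $ end num (top = num).

num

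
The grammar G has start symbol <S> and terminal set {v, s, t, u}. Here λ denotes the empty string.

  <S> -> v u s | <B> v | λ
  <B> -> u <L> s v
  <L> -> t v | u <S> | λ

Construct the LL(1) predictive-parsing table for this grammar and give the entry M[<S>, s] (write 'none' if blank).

FIRST(<B>) = {u}
FIRST(<L>) = {λ, t, u}
FIRST(<S>) = {λ, u, v}  (via <B> v)
FOLLOW(<S>) includes $ since <S> is the start symbol.
FOLLOW(<L>): in <B>->u <L> s v, <L> is followed by s v with FIRST {s}. Thus FOLLOW(<L>) = {s}.
FOLLOW(<S>): in <L>->u <S>, the suffix after <S> is empty, so FOLLOW(<S>) ⊇ FOLLOW(<L>) = {s}. Thus FOLLOW(<S>) = {$, s}.
For <S> -> v u s: FIRST(v u s) = {v}, so it goes in M[<S>, t] for t ∈ {v}.
For <S> -> <B> v: FIRST(<B> v) = {u}, so it goes in M[<S>, t] for t ∈ {u}.
For <S> -> λ: FIRST(λ) = {λ}, so it goes in M[<S>, t] for t ∈ {}; since λ ∈ FIRST, also for every t ∈ FOLLOW(<S>) = {$, s}.

<S> -> λ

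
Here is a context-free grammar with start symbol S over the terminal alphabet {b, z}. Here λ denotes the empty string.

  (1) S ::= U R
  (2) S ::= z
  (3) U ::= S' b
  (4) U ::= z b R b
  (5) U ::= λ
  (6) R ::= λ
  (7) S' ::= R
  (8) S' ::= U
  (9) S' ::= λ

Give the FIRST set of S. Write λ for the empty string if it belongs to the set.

FIRST(R): from R::=λ we get {λ}. So FIRST(R) = {λ}.
FIRST(S): from S::=U R we get {λ, b, z}; from S::=z we get {z}. So FIRST(S) = {λ, b, z}.
FIRST(U): from U::=S' b we get {b, z}; from U::=z b R b we get {z}; from U::=λ we get {λ}. So FIRST(U) = {λ, b, z}.
FIRST(S'): from S'::=R we get {λ}; from S'::=U we get {λ, b, z}; from S'::=λ we get {λ}. So FIRST(S') = {λ, b, z}.

{λ, b, z}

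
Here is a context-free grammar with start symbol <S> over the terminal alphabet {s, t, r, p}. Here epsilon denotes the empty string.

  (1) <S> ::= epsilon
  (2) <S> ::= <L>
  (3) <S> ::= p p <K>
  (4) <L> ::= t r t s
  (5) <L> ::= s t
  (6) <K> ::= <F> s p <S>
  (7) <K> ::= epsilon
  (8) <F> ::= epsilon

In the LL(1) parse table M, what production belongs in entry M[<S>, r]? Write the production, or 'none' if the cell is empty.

FIRST(<L>): from <L>::=t r t s we get {t}; from <L>::=s t we get {s}. So FIRST(<L>) = {s, t}.
FIRST(<F>): from <F>::=epsilon we get {epsilon}. So FIRST(<F>) = {epsilon}.
FIRST(<S>): from <S>::=epsilon we get {epsilon}; from <S>::=<L> we get {s, t}; from <S>::=p p <K> we get {p}. So FIRST(<S>) = {epsilon, p, s, t}.
FIRST(<K>): from <K>::=<F> s p <S> we get {s}; from <K>::=epsilon we get {epsilon}. So FIRST(<K>) = {epsilon, s}.
FOLLOW(<S>) includes $ since <S> is the start symbol.
FOLLOW(<S>): in <K>::=<F> s p <S>, the suffix after <S> is empty, so FOLLOW(<S>) ⊇ FOLLOW(<K>) = {$}. Thus FOLLOW(<S>) = {$}.
FOLLOW(<K>): in <S>::=p p <K>, the suffix after <K> is empty, so FOLLOW(<K>) ⊇ FOLLOW(<S>) = {$}. Thus FOLLOW(<K>) = {$}.
For <S> ::= epsilon: FIRST(epsilon) = {epsilon}, so it goes in M[<S>, t] for t ∈ {}; since epsilon ∈ FIRST, also for every t ∈ FOLLOW(<S>) = {$}.
For <S> ::= <L>: FIRST(<L>) = {s, t}, so it goes in M[<S>, t] for t ∈ {s, t}.
For <S> ::= p p <K>: FIRST(p p <K>) = {p}, so it goes in M[<S>, t] for t ∈ {p}.
None of these place a production in M[<S>, r].

none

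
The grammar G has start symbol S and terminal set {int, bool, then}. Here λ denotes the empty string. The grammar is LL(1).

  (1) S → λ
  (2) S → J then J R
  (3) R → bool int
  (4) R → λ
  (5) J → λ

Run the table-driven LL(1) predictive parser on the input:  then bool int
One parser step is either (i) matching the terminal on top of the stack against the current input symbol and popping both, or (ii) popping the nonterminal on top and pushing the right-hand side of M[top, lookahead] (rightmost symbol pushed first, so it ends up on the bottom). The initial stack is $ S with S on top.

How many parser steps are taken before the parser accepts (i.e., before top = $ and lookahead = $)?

step 1: stack=$ S  input=then bool int $  — expand S → J then J R
step 2: stack=$ R J then J  input=then bool int $  — expand J → λ
step 3: stack=$ R J then  input=then bool int $  — match then
step 4: stack=$ R J  input=bool int $  — expand J → λ
step 5: stack=$ R  input=bool int $  — expand R → bool int
step 6: stack=$ int bool  input=bool int $  — match bool
step 7: stack=$ int  input=int $  — match int
Accept reached after 7 steps.

7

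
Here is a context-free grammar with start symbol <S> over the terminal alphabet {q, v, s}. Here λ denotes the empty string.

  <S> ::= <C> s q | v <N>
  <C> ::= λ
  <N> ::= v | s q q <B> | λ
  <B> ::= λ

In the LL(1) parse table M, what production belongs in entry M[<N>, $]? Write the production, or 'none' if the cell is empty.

FIRST(<C>): from <C>::=λ we get {λ}. So FIRST(<C>) = {λ}.
FIRST(<N>): from <N>::=v we get {v}; from <N>::=s q q <B> we get {s}; from <N>::=λ we get {λ}. So FIRST(<N>) = {λ, s, v}.
FIRST(<B>): from <B>::=λ we get {λ}. So FIRST(<B>) = {λ}.
FIRST(<S>): from <S>::=<C> s q we get {s}; from <S>::=v <N> we get {v}. So FIRST(<S>) = {s, v}.
FOLLOW(<S>) includes $ since <S> is the start symbol.
FOLLOW(<S>): <S> appears on no right-hand side. Thus FOLLOW(<S>) = {$}.
FOLLOW(<N>): in <S>::=v <N>, the suffix after <N> is empty, so FOLLOW(<N>) ⊇ FOLLOW(<S>) = {$}. Thus FOLLOW(<N>) = {$}.
For <N> ::= v: FIRST(v) = {v}, so it goes in M[<N>, t] for t ∈ {v}.
For <N> ::= s q q <B>: FIRST(s q q <B>) = {s}, so it goes in M[<N>, t] for t ∈ {s}.
For <N> ::= λ: FIRST(λ) = {λ}, so it goes in M[<N>, t] for t ∈ {}; since λ ∈ FIRST, also for every t ∈ FOLLOW(<N>) = {$}.

<N> ::= λ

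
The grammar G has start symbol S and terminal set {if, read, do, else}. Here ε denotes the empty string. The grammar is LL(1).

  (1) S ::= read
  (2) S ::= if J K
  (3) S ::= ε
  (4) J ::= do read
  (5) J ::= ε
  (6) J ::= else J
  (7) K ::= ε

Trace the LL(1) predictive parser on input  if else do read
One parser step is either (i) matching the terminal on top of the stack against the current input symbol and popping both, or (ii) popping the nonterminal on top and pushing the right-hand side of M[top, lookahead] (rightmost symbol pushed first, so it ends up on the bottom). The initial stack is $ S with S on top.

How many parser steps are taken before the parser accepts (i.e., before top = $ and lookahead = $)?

8

     Stack        Input              Action
  1  $ S          if else do read $  expand S ::= if J K
  2  $ K J if     if else do read $  match if
  3  $ K J        else do read $     expand J ::= else J
  4  $ K J else   else do read $     match else
  5  $ K J        do read $          expand J ::= do read
  6  $ K read do  do read $          match do
  7  $ K read     read $             match read
  8  $ K          $                  expand K ::= ε
Accept reached after 8 steps.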